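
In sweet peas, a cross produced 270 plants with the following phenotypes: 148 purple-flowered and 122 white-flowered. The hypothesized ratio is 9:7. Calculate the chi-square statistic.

Expected counts for N = 270 under a 9:7 ratio (total parts = 16):
  purple-flowered: 270 × 9/16 = 151.875
  white-flowered: 270 × 7/16 = 118.125
χ² = Σ (O − E)² / E
  purple-flowered: (148 − 151.875)² / 151.875 = 0.0989
  white-flowered: (122 − 118.125)² / 118.125 = 0.1271
χ² = 0.0989 + 0.1271 = 0.226

0.226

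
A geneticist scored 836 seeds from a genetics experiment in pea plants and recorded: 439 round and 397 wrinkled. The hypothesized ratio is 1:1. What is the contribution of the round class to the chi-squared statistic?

1.055

The 1:1 ratio has 2 parts, so with N = 836 the expected counts are:
  round: 836 × 1/2 = 418
  wrinkled: 836 × 1/2 = 418
Contribution of round: (439 − 418)² / 418 = 1.0550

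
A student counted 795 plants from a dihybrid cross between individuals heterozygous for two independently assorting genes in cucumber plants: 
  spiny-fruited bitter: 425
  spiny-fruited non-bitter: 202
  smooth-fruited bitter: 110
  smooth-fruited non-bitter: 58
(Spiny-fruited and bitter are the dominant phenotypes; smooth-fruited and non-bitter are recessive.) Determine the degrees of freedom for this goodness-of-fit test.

3

A dihybrid F₂ with independent assortment and complete dominance at both loci gives a 9:3:3:1 phenotypic ratio.
A goodness-of-fit test with 4 phenotype classes has df = 4 − 1 = 3.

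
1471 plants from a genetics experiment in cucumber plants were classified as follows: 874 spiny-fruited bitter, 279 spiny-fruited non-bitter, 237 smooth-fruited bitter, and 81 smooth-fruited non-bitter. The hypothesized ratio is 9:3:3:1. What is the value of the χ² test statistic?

Under the 9:3:3:1 hypothesis (Σ ratio = 16, N = 1471):
  spiny-fruited bitter: 1471 × 9/16 = 827.4375
  spiny-fruited non-bitter: 1471 × 3/16 = 275.8125
  smooth-fruited bitter: 1471 × 3/16 = 275.8125
  smooth-fruited non-bitter: 1471 × 1/16 = 91.9375
χ² = Σ (O − E)² / E
  spiny-fruited bitter: (874 − 827.4375)² / 827.4375 = 2.6202
  spiny-fruited non-bitter: (279 − 275.8125)² / 275.8125 = 0.0368
  smooth-fruited bitter: (237 − 275.8125)² / 275.8125 = 5.4617
  smooth-fruited non-bitter: (81 − 91.9375)² / 91.9375 = 1.3012
χ² = 2.6202 + 0.0368 + 5.4617 + 1.3012 = 9.4199 ≈ 9.420

9.420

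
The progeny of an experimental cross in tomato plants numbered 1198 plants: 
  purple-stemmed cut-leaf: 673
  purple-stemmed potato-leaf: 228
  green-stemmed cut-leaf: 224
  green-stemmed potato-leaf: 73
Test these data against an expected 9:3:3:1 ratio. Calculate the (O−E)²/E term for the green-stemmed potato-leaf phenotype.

0.047

Total ratio parts = 16. Expected numbers out of 1198:
  purple-stemmed cut-leaf: 1198 × 9/16 = 673.875
  purple-stemmed potato-leaf: 1198 × 3/16 = 224.625
  green-stemmed cut-leaf: 1198 × 3/16 = 224.625
  green-stemmed potato-leaf: 1198 × 1/16 = 74.875
Contribution of green-stemmed potato-leaf: (73 − 74.875)² / 74.875 = 0.0470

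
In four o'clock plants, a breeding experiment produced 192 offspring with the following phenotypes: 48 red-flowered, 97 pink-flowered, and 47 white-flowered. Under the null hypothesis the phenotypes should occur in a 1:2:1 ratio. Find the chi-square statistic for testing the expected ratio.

Total ratio parts = 4. Expected numbers out of 192:
  red-flowered: 192 × 1/4 = 48
  pink-flowered: 192 × 2/4 = 96
  white-flowered: 192 × 1/4 = 48
χ² = Σ (O − E)² / E
  red-flowered: (48 − 48)² / 48 = 0.0000
  pink-flowered: (97 − 96)² / 96 = 0.0104
  white-flowered: (47 − 48)² / 48 = 0.0208
χ² = 0.0000 + 0.0104 + 0.0208 = 0.0312 ≈ 0.031

0.031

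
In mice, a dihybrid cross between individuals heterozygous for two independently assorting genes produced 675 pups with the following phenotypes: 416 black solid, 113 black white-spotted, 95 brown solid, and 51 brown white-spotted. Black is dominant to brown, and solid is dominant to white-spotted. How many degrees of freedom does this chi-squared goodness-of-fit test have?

3

A dihybrid F₂ with independent assortment and complete dominance at both loci gives a 9:3:3:1 phenotypic ratio.
A goodness-of-fit test with 4 phenotype classes has df = 4 − 1 = 3.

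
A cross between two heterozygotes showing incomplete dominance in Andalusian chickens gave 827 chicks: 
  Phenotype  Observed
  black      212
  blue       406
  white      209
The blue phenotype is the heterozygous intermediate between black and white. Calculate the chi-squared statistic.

0.294

With incomplete dominance, a heterozygote × heterozygote cross gives a 1:2:1 phenotypic ratio.
The 1:2:1 ratio has 4 parts, so with N = 827 the expected counts are:
  black: 827 × 1/4 = 206.75
  blue: 827 × 2/4 = 413.5
  white: 827 × 1/4 = 206.75
χ² = Σ (O − E)² / E
  black: (212 − 206.75)² / 206.75 = 0.1333
  blue: (406 − 413.5)² / 413.5 = 0.1360
  white: (209 − 206.75)² / 206.75 = 0.0245
χ² = 0.1333 + 0.1360 + 0.0245 = 0.2938 ≈ 0.294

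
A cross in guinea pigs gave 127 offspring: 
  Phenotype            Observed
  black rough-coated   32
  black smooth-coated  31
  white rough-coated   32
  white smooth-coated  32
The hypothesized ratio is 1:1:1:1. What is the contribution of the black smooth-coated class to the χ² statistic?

Under the 1:1:1:1 hypothesis (Σ ratio = 4, N = 127):
  black rough-coated: 127 × 1/4 = 31.75
  black smooth-coated: 127 × 1/4 = 31.75
  white rough-coated: 127 × 1/4 = 31.75
  white smooth-coated: 127 × 1/4 = 31.75
Contribution of black smooth-coated: (31 − 31.75)² / 31.75 = 0.0177

0.018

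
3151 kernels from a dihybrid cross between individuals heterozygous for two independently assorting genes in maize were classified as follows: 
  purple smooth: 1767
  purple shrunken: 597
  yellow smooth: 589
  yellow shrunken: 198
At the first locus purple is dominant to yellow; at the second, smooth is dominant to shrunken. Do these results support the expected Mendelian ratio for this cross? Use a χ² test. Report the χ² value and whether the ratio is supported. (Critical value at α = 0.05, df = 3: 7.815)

0.093; consistent

A dihybrid F₂ with independent assortment and complete dominance at both loci gives a 9:3:3:1 phenotypic ratio.
The 9:3:3:1 ratio has 16 parts, so with N = 3151 the expected counts are:
  purple smooth: 3151 × 9/16 = 1772.4375
  purple shrunken: 3151 × 3/16 = 590.8125
  yellow smooth: 3151 × 3/16 = 590.8125
  yellow shrunken: 3151 × 1/16 = 196.9375
χ² = Σ (O − E)² / E
  purple smooth: (1767 − 1772.4375)² / 1772.4375 = 0.0167
  purple shrunken: (597 − 590.8125)² / 590.8125 = 0.0648
  yellow smooth: (589 − 590.8125)² / 590.8125 = 0.0056
  yellow shrunken: (198 − 196.9375)² / 196.9375 = 0.0057
χ² = 0.0167 + 0.0648 + 0.0056 + 0.0057 = 0.0928 ≈ 0.093
Degrees of freedom = 4 − 1 = 3; critical value at α = 0.05 is 7.815.
Since 0.093 < 7.815, we fail to reject the null hypothesis — the data are consistent with the 9:3:3:1 ratio.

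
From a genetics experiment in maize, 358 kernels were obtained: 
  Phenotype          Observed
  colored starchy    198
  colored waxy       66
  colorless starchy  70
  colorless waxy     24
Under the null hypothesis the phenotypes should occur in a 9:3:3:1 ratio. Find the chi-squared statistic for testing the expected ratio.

0.317

Expected counts for N = 358 under a 9:3:3:1 ratio (total parts = 16):
  colored starchy: 358 × 9/16 = 201.375
  colored waxy: 358 × 3/16 = 67.125
  colorless starchy: 358 × 3/16 = 67.125
  colorless waxy: 358 × 1/16 = 22.375
χ² = Σ (O − E)² / E
  colored starchy: (198 − 201.375)² / 201.375 = 0.0566
  colored waxy: (66 − 67.125)² / 67.125 = 0.0189
  colorless starchy: (70 − 67.125)² / 67.125 = 0.1231
  colorless waxy: (24 − 22.375)² / 22.375 = 0.1180
χ² = 0.0566 + 0.0189 + 0.1231 + 0.1180 = 0.3166 ≈ 0.317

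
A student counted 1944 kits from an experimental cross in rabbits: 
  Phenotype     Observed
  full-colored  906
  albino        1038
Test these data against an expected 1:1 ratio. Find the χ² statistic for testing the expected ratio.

Expected counts for N = 1944 under a 1:1 ratio (total parts = 2):
  full-colored: 1944 × 1/2 = 972
  albino: 1944 × 1/2 = 972
χ² = Σ (O − E)² / E
  full-colored: (906 − 972)² / 972 = 4.4815
  albino: (1038 − 972)² / 972 = 4.4815
χ² = 4.4815 + 4.4815 = 8.963

8.963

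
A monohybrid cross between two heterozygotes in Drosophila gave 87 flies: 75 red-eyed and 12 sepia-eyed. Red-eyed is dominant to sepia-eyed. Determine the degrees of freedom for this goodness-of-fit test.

1

For a monohybrid cross between heterozygotes with complete dominance, the expected phenotypic ratio is 3:1.
A goodness-of-fit test with 2 phenotype classes has df = 2 − 1 = 1.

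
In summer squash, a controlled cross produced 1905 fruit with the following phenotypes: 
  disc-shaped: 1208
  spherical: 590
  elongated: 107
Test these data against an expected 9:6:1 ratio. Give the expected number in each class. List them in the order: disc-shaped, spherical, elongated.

1071.5625, 714.375, 119.0625

Under the 9:6:1 hypothesis (Σ ratio = 16, N = 1905):
  disc-shaped: 1905 × 9/16 = 1071.5625
  spherical: 1905 × 6/16 = 714.375
  elongated: 1905 × 1/16 = 119.0625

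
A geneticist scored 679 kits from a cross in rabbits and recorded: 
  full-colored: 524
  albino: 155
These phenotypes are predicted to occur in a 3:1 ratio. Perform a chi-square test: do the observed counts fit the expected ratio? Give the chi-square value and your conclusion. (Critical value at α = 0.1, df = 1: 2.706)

1.709; consistent

Total ratio parts = 4. Expected numbers out of 679:
  full-colored: 679 × 3/4 = 509.25
  albino: 679 × 1/4 = 169.75
χ² = Σ (O − E)² / E
  full-colored: (524 − 509.25)² / 509.25 = 0.4272
  albino: (155 − 169.75)² / 169.75 = 1.2817
χ² = 0.4272 + 1.2817 = 1.7089 ≈ 1.709
Degrees of freedom = 2 − 1 = 1; critical value at α = 0.1 is 2.706.
Since 1.709 < 2.706, we fail to reject the null hypothesis — the data are consistent with the 3:1 ratio.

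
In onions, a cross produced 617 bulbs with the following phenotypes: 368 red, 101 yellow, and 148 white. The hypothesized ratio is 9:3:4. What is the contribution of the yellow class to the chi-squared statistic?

1.865

The 9:3:4 ratio has 16 parts, so with N = 617 the expected counts are:
  red: 617 × 9/16 = 347.0625
  yellow: 617 × 3/16 = 115.6875
  white: 617 × 4/16 = 154.25
Contribution of yellow: (101 − 115.6875)² / 115.6875 = 1.8647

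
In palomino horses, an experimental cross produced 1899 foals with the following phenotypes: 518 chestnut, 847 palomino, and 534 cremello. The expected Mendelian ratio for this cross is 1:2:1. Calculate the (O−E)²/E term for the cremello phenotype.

7.395

Under the 1:2:1 hypothesis (Σ ratio = 4, N = 1899):
  chestnut: 1899 × 1/4 = 474.75
  palomino: 1899 × 2/4 = 949.5
  cremello: 1899 × 1/4 = 474.75
Contribution of cremello: (534 − 474.75)² / 474.75 = 7.3945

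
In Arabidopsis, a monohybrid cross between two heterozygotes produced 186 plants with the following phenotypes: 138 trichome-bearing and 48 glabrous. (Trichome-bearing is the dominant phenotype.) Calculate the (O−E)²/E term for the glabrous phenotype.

0.048

For a monohybrid cross between heterozygotes with complete dominance, the expected phenotypic ratio is 3:1.
Expected counts for N = 186 under a 3:1 ratio (total parts = 4):
  trichome-bearing: 186 × 3/4 = 139.5
  glabrous: 186 × 1/4 = 46.5
Contribution of glabrous: (48 − 46.5)² / 46.5 = 0.0484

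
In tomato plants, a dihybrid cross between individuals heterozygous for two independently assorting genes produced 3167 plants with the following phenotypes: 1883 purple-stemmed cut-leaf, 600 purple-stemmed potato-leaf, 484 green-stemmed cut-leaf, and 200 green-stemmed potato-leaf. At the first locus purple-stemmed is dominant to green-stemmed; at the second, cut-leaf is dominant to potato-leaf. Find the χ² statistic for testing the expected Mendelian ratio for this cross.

A dihybrid F₂ with independent assortment and complete dominance at both loci gives a 9:3:3:1 phenotypic ratio.
Under the 9:3:3:1 hypothesis (Σ ratio = 16, N = 3167):
  purple-stemmed cut-leaf: 3167 × 9/16 = 1781.4375
  purple-stemmed potato-leaf: 3167 × 3/16 = 593.8125
  green-stemmed cut-leaf: 3167 × 3/16 = 593.8125
  green-stemmed potato-leaf: 3167 × 1/16 = 197.9375
χ² = Σ (O − E)² / E
  purple-stemmed cut-leaf: (1883 − 1781.4375)² / 1781.4375 = 5.7902
  purple-stemmed potato-leaf: (600 − 593.8125)² / 593.8125 = 0.0645
  green-stemmed cut-leaf: (484 − 593.8125)² / 593.8125 = 20.3074
  green-stemmed potato-leaf: (200 − 197.9375)² / 197.9375 = 0.0215
χ² = 5.7902 + 0.0645 + 20.3074 + 0.0215 = 26.1836 ≈ 26.184

26.184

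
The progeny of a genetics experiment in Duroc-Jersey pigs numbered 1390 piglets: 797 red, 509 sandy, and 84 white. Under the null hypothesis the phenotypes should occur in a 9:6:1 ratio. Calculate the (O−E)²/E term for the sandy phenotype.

0.288

The 9:6:1 ratio has 16 parts, so with N = 1390 the expected counts are:
  red: 1390 × 9/16 = 781.875
  sandy: 1390 × 6/16 = 521.25
  white: 1390 × 1/16 = 86.875
Contribution of sandy: (509 − 521.25)² / 521.25 = 0.2879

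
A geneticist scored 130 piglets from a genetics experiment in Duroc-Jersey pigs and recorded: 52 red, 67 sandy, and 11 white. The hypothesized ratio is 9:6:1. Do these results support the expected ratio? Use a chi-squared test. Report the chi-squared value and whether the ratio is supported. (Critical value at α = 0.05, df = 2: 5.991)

Expected counts for N = 130 under a 9:6:1 ratio (total parts = 16):
  red: 130 × 9/16 = 73.125
  sandy: 130 × 6/16 = 48.75
  white: 130 × 1/16 = 8.125
χ² = Σ (O − E)² / E
  red: (52 − 73.125)² / 73.125 = 6.1028
  sandy: (67 − 48.75)² / 48.75 = 6.8321
  white: (11 − 8.125)² / 8.125 = 1.0173
χ² = 6.1028 + 6.8321 + 1.0173 = 13.9522 ≈ 13.952
Degrees of freedom = 3 − 1 = 2; critical value at α = 0.05 is 5.991.
Since 13.952 > 5.991, we reject the null hypothesis — the data do not fit the 9:6:1 ratio.

13.952; not consistent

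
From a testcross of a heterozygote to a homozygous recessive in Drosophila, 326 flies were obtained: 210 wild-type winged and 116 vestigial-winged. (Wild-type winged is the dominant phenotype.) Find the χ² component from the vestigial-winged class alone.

13.552

A testcross of a heterozygote (Aa × aa) gives a 1:1 phenotypic ratio.
The 1:1 ratio has 2 parts, so with N = 326 the expected counts are:
  wild-type winged: 326 × 1/2 = 163
  vestigial-winged: 326 × 1/2 = 163
Contribution of vestigial-winged: (116 − 163)² / 163 = 13.5521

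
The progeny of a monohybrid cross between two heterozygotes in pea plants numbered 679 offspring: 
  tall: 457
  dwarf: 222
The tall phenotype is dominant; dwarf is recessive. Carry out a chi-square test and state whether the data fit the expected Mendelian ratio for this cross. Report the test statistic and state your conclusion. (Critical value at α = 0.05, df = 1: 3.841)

21.444; not consistent

For a monohybrid cross between heterozygotes with complete dominance, the expected phenotypic ratio is 3:1.
The 3:1 ratio has 4 parts, so with N = 679 the expected counts are:
  tall: 679 × 3/4 = 509.25
  dwarf: 679 × 1/4 = 169.75
χ² = Σ (O − E)² / E
  tall: (457 − 509.25)² / 509.25 = 5.3609
  dwarf: (222 − 169.75)² / 169.75 = 16.0828
χ² = 5.3609 + 16.0828 = 21.4437 ≈ 21.444
Degrees of freedom = 2 − 1 = 1; critical value at α = 0.05 is 3.841.
Since 21.444 > 3.841, we reject the null hypothesis — the data do not fit the 3:1 ratio.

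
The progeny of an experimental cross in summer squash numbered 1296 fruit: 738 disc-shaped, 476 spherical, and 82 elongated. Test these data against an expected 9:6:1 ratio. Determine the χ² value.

Under the 9:6:1 hypothesis (Σ ratio = 16, N = 1296):
  disc-shaped: 1296 × 9/16 = 729
  spherical: 1296 × 6/16 = 486
  elongated: 1296 × 1/16 = 81
χ² = Σ (O − E)² / E
  disc-shaped: (738 − 729)² / 729 = 0.1111
  spherical: (476 − 486)² / 486 = 0.2058
  elongated: (82 − 81)² / 81 = 0.0123
χ² = 0.1111 + 0.2058 + 0.0123 = 0.3292 ≈ 0.329

0.329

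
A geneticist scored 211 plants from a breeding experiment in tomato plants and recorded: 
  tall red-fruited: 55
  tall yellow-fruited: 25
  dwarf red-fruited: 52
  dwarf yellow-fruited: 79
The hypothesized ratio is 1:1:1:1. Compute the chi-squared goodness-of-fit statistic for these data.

27.768

The 1:1:1:1 ratio has 4 parts, so with N = 211 the expected counts are:
  tall red-fruited: 211 × 1/4 = 52.75
  tall yellow-fruited: 211 × 1/4 = 52.75
  dwarf red-fruited: 211 × 1/4 = 52.75
  dwarf yellow-fruited: 211 × 1/4 = 52.75
χ² = Σ (O − E)² / E
  tall red-fruited: (55 − 52.75)² / 52.75 = 0.0960
  tall yellow-fruited: (25 − 52.75)² / 52.75 = 14.5983
  dwarf red-fruited: (52 − 52.75)² / 52.75 = 0.0107
  dwarf yellow-fruited: (79 − 52.75)² / 52.75 = 13.0628
χ² = 0.0960 + 14.5983 + 0.0107 + 13.0628 = 27.7678 ≈ 27.768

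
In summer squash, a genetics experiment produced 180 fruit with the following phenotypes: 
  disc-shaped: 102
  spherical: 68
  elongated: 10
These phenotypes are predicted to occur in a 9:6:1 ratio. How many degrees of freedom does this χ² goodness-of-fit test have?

2

A goodness-of-fit test with 3 phenotype classes has df = 3 − 1 = 2.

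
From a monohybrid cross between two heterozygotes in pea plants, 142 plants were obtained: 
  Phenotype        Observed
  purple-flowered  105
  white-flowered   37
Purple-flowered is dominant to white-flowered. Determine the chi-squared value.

For a monohybrid cross between heterozygotes with complete dominance, the expected phenotypic ratio is 3:1.
Total ratio parts = 4. Expected numbers out of 142:
  purple-flowered: 142 × 3/4 = 106.5
  white-flowered: 142 × 1/4 = 35.5
χ² = Σ (O − E)² / E
  purple-flowered: (105 − 106.5)² / 106.5 = 0.0211
  white-flowered: (37 − 35.5)² / 35.5 = 0.0634
χ² = 0.0211 + 0.0634 = 0.0845 ≈ 0.085

0.085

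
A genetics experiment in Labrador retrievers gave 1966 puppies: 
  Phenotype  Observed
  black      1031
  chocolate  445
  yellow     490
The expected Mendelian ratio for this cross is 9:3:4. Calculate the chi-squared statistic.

20.898

Expected counts for N = 1966 under a 9:3:4 ratio (total parts = 16):
  black: 1966 × 9/16 = 1105.875
  chocolate: 1966 × 3/16 = 368.625
  yellow: 1966 × 4/16 = 491.5
χ² = Σ (O − E)² / E
  black: (1031 − 1105.875)² / 1105.875 = 5.0695
  chocolate: (445 − 368.625)² / 368.625 = 15.8241
  yellow: (490 − 491.5)² / 491.5 = 0.0046
χ² = 5.0695 + 15.8241 + 0.0046 = 20.8982 ≈ 20.898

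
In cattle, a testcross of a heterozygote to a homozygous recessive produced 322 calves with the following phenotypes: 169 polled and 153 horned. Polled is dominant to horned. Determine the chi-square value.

0.795

A testcross of a heterozygote (Aa × aa) gives a 1:1 phenotypic ratio.
The 1:1 ratio has 2 parts, so with N = 322 the expected counts are:
  polled: 322 × 1/2 = 161
  horned: 322 × 1/2 = 161
χ² = Σ (O − E)² / E
  polled: (169 − 161)² / 161 = 0.3975
  horned: (153 − 161)² / 161 = 0.3975
χ² = 0.3975 + 0.3975 = 0.795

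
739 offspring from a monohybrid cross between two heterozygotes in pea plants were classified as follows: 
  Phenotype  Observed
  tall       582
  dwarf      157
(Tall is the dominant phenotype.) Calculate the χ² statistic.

5.558

For a monohybrid cross between heterozygotes with complete dominance, the expected phenotypic ratio is 3:1.
Expected counts for N = 739 under a 3:1 ratio (total parts = 4):
  tall: 739 × 3/4 = 554.25
  dwarf: 739 × 1/4 = 184.75
χ² = Σ (O − E)² / E
  tall: (582 − 554.25)² / 554.25 = 1.3894
  dwarf: (157 − 184.75)² / 184.75 = 4.1681
χ² = 1.3894 + 4.1681 = 5.5575 ≈ 5.558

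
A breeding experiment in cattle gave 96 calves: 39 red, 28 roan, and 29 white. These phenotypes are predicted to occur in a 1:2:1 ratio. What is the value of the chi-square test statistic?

18.750

The 1:2:1 ratio has 4 parts, so with N = 96 the expected counts are:
  red: 96 × 1/4 = 24
  roan: 96 × 2/4 = 48
  white: 96 × 1/4 = 24
χ² = Σ (O − E)² / E
  red: (39 − 24)² / 24 = 9.3750
  roan: (28 − 48)² / 48 = 8.3333
  white: (29 − 24)² / 24 = 1.0417
χ² = 9.3750 + 8.3333 + 1.0417 = 18.750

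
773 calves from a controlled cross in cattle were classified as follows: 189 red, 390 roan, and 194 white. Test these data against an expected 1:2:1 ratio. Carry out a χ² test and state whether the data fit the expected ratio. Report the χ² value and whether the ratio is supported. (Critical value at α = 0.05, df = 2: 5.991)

0.128; consistent

The 1:2:1 ratio has 4 parts, so with N = 773 the expected counts are:
  red: 773 × 1/4 = 193.25
  roan: 773 × 2/4 = 386.5
  white: 773 × 1/4 = 193.25
χ² = Σ (O − E)² / E
  red: (189 − 193.25)² / 193.25 = 0.0935
  roan: (390 − 386.5)² / 386.5 = 0.0317
  white: (194 − 193.25)² / 193.25 = 0.0029
χ² = 0.0935 + 0.0317 + 0.0029 = 0.1281 ≈ 0.128
Degrees of freedom = 3 − 1 = 2; critical value at α = 0.05 is 5.991.
Since 0.128 < 5.991, we fail to reject the null hypothesis — the data are consistent with the 1:2:1 ratio.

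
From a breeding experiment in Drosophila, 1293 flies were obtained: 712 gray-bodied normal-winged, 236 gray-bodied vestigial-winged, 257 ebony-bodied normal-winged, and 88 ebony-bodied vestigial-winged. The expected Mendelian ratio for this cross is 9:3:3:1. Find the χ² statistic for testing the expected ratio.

2.007

Under the 9:3:3:1 hypothesis (Σ ratio = 16, N = 1293):
  gray-bodied normal-winged: 1293 × 9/16 = 727.3125
  gray-bodied vestigial-winged: 1293 × 3/16 = 242.4375
  ebony-bodied normal-winged: 1293 × 3/16 = 242.4375
  ebony-bodied vestigial-winged: 1293 × 1/16 = 80.8125
χ² = Σ (O − E)² / E
  gray-bodied normal-winged: (712 − 727.3125)² / 727.3125 = 0.3224
  gray-bodied vestigial-winged: (236 − 242.4375)² / 242.4375 = 0.1709
  ebony-bodied normal-winged: (257 − 242.4375)² / 242.4375 = 0.8747
  ebony-bodied vestigial-winged: (88 − 80.8125)² / 80.8125 = 0.6393
χ² = 0.3224 + 0.1709 + 0.8747 + 0.6393 = 2.0073 ≈ 2.007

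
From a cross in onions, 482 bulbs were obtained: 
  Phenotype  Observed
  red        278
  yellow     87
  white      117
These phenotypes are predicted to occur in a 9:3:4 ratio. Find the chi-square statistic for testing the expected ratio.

The 9:3:4 ratio has 16 parts, so with N = 482 the expected counts are:
  red: 482 × 9/16 = 271.125
  yellow: 482 × 3/16 = 90.375
  white: 482 × 4/16 = 120.5
χ² = Σ (O − E)² / E
  red: (278 − 271.125)² / 271.125 = 0.1743
  yellow: (87 − 90.375)² / 90.375 = 0.1260
  white: (117 − 120.5)² / 120.5 = 0.1017
χ² = 0.1743 + 0.1260 + 0.1017 = 0.402

0.402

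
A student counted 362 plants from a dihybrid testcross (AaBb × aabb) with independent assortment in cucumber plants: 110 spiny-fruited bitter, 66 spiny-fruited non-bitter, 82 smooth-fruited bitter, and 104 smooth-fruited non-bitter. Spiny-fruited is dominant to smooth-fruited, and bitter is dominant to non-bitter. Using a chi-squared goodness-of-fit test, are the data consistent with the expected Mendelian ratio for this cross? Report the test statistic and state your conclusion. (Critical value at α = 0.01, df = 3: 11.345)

13.646; not consistent

A dihybrid testcross with independent assortment gives a 1:1:1:1 ratio.
The 1:1:1:1 ratio has 4 parts, so with N = 362 the expected counts are:
  spiny-fruited bitter: 362 × 1/4 = 90.5
  spiny-fruited non-bitter: 362 × 1/4 = 90.5
  smooth-fruited bitter: 362 × 1/4 = 90.5
  smooth-fruited non-bitter: 362 × 1/4 = 90.5
χ² = Σ (O − E)² / E
  spiny-fruited bitter: (110 − 90.5)² / 90.5 = 4.2017
  spiny-fruited non-bitter: (66 − 90.5)² / 90.5 = 6.6326
  smooth-fruited bitter: (82 − 90.5)² / 90.5 = 0.7983
  smooth-fruited non-bitter: (104 − 90.5)² / 90.5 = 2.0138
χ² = 4.2017 + 6.6326 + 0.7983 + 2.0138 = 13.6464 ≈ 13.646
Degrees of freedom = 4 − 1 = 3; critical value at α = 0.01 is 11.345.
Since 13.646 > 11.345, we reject the null hypothesis — the data do not fit the 1:1:1:1 ratio.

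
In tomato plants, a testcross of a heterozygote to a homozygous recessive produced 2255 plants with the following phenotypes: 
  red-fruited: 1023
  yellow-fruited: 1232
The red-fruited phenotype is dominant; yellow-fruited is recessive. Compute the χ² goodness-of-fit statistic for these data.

19.371

A testcross of a heterozygote (Aa × aa) gives a 1:1 phenotypic ratio.
Under the 1:1 hypothesis (Σ ratio = 2, N = 2255):
  red-fruited: 2255 × 1/2 = 1127.5
  yellow-fruited: 2255 × 1/2 = 1127.5
χ² = Σ (O − E)² / E
  red-fruited: (1023 − 1127.5)² / 1127.5 = 9.6854
  yellow-fruited: (1232 − 1127.5)² / 1127.5 = 9.6854
χ² = 9.6854 + 9.6854 = 19.3708 ≈ 19.371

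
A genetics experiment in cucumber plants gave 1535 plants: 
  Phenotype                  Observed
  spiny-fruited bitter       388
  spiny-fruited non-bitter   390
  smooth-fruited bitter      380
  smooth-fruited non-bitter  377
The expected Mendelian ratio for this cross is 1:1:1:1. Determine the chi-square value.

0.304

Expected counts for N = 1535 under a 1:1:1:1 ratio (total parts = 4):
  spiny-fruited bitter: 1535 × 1/4 = 383.75
  spiny-fruited non-bitter: 1535 × 1/4 = 383.75
  smooth-fruited bitter: 1535 × 1/4 = 383.75
  smooth-fruited non-bitter: 1535 × 1/4 = 383.75
χ² = Σ (O − E)² / E
  spiny-fruited bitter: (388 − 383.75)² / 383.75 = 0.0471
  spiny-fruited non-bitter: (390 − 383.75)² / 383.75 = 0.1018
  smooth-fruited bitter: (380 − 383.75)² / 383.75 = 0.0366
  smooth-fruited non-bitter: (377 − 383.75)² / 383.75 = 0.1187
χ² = 0.0471 + 0.1018 + 0.0366 + 0.1187 = 0.3042 ≈ 0.304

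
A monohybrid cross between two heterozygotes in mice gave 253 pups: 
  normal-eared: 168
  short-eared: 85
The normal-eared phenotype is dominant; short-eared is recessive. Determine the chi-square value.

9.972

For a monohybrid cross between heterozygotes with complete dominance, the expected phenotypic ratio is 3:1.
Under the 3:1 hypothesis (Σ ratio = 4, N = 253):
  normal-eared: 253 × 3/4 = 189.75
  short-eared: 253 × 1/4 = 63.25
χ² = Σ (O − E)² / E
  normal-eared: (168 − 189.75)² / 189.75 = 2.4931
  short-eared: (85 − 63.25)² / 63.25 = 7.4792
χ² = 2.4931 + 7.4792 = 9.9723 ≈ 9.972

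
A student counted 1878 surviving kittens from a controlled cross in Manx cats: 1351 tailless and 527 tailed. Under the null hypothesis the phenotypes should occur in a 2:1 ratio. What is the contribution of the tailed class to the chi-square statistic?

Expected counts for N = 1878 under a 2:1 ratio (total parts = 3):
  tailless: 1878 × 2/3 = 1252
  tailed: 1878 × 1/3 = 626
Contribution of tailed: (527 − 626)² / 626 = 15.6565

15.657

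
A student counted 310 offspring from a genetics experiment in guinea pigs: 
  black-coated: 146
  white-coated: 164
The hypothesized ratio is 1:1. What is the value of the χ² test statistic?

1.045

Expected counts for N = 310 under a 1:1 ratio (total parts = 2):
  black-coated: 310 × 1/2 = 155
  white-coated: 310 × 1/2 = 155
χ² = Σ (O − E)² / E
  black-coated: (146 − 155)² / 155 = 0.5226
  white-coated: (164 − 155)² / 155 = 0.5226
χ² = 0.5226 + 0.5226 = 1.0452 ≈ 1.045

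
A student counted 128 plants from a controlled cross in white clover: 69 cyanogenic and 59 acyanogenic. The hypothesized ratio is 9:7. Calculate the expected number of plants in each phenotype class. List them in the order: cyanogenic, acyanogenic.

The 9:7 ratio has 16 parts, so with N = 128 the expected counts are:
  cyanogenic: 128 × 9/16 = 72
  acyanogenic: 128 × 7/16 = 56

72, 56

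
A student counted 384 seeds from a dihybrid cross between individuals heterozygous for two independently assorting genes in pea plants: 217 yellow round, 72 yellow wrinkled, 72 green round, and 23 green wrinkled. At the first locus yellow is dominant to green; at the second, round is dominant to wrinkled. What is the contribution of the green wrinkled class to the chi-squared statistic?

0.042

A dihybrid F₂ with independent assortment and complete dominance at both loci gives a 9:3:3:1 phenotypic ratio.
Total ratio parts = 16. Expected numbers out of 384:
  yellow round: 384 × 9/16 = 216
  yellow wrinkled: 384 × 3/16 = 72
  green round: 384 × 3/16 = 72
  green wrinkled: 384 × 1/16 = 24
Contribution of green wrinkled: (23 − 24)² / 24 = 0.0417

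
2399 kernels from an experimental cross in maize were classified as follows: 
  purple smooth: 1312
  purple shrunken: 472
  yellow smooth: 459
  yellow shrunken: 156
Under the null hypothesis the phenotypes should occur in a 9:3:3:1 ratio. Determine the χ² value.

2.566

Under the 9:3:3:1 hypothesis (Σ ratio = 16, N = 2399):
  purple smooth: 2399 × 9/16 = 1349.4375
  purple shrunken: 2399 × 3/16 = 449.8125
  yellow smooth: 2399 × 3/16 = 449.8125
  yellow shrunken: 2399 × 1/16 = 149.9375
χ² = Σ (O − E)² / E
  purple smooth: (1312 − 1349.4375)² / 1349.4375 = 1.0386
  purple shrunken: (472 − 449.8125)² / 449.8125 = 1.0944
  yellow smooth: (459 − 449.8125)² / 449.8125 = 0.1877
  yellow shrunken: (156 − 149.9375)² / 149.9375 = 0.2451
χ² = 1.0386 + 1.0944 + 0.1877 + 0.2451 = 2.5658 ≈ 2.566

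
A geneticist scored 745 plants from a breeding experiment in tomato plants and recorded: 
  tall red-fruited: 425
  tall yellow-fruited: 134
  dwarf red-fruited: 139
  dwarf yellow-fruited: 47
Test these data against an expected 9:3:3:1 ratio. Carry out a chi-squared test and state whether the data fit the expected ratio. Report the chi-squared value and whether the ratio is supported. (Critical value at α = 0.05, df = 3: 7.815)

The 9:3:3:1 ratio has 16 parts, so with N = 745 the expected counts are:
  tall red-fruited: 745 × 9/16 = 419.0625
  tall yellow-fruited: 745 × 3/16 = 139.6875
  dwarf red-fruited: 745 × 3/16 = 139.6875
  dwarf yellow-fruited: 745 × 1/16 = 46.5625
χ² = Σ (O − E)² / E
  tall red-fruited: (425 − 419.0625)² / 419.0625 = 0.0841
  tall yellow-fruited: (134 − 139.6875)² / 139.6875 = 0.2316
  dwarf red-fruited: (139 − 139.6875)² / 139.6875 = 0.0034
  dwarf yellow-fruited: (47 − 46.5625)² / 46.5625 = 0.0041
χ² = 0.0841 + 0.2316 + 0.0034 + 0.0041 = 0.3232 ≈ 0.323
Degrees of freedom = 4 − 1 = 3; critical value at α = 0.05 is 7.815.
Since 0.323 < 7.815, we fail to reject the null hypothesis — the data are consistent with the 9:3:3:1 ratio.

0.323; consistent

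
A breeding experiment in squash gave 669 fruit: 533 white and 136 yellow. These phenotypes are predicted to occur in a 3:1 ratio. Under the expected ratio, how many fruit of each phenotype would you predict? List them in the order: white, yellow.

Under the 3:1 hypothesis (Σ ratio = 4, N = 669):
  white: 669 × 3/4 = 501.75
  yellow: 669 × 1/4 = 167.25

501.75, 167.25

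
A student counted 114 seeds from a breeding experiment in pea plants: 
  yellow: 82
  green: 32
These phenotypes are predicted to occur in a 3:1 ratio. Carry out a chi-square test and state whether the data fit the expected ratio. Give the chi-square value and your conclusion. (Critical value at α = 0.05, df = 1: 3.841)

0.573; consistent

The 3:1 ratio has 4 parts, so with N = 114 the expected counts are:
  yellow: 114 × 3/4 = 85.5
  green: 114 × 1/4 = 28.5
χ² = Σ (O − E)² / E
  yellow: (82 − 85.5)² / 85.5 = 0.1433
  green: (32 − 28.5)² / 28.5 = 0.4298
χ² = 0.1433 + 0.4298 = 0.5731 ≈ 0.573
Degrees of freedom = 2 − 1 = 1; critical value at α = 0.05 is 3.841.
Since 0.573 < 3.841, we fail to reject the null hypothesis — the data are consistent with the 3:1 ratio.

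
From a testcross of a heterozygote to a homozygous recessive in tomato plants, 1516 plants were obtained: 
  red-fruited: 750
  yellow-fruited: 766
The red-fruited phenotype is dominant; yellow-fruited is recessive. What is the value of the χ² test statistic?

0.169

A testcross of a heterozygote (Aa × aa) gives a 1:1 phenotypic ratio.
Expected counts for N = 1516 under a 1:1 ratio (total parts = 2):
  red-fruited: 1516 × 1/2 = 758
  yellow-fruited: 1516 × 1/2 = 758
χ² = Σ (O − E)² / E
  red-fruited: (750 − 758)² / 758 = 0.0844
  yellow-fruited: (766 − 758)² / 758 = 0.0844
χ² = 0.0844 + 0.0844 = 0.1688 ≈ 0.169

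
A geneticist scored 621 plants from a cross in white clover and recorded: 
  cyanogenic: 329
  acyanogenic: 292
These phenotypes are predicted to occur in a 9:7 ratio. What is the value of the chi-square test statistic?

2.700

The 9:7 ratio has 16 parts, so with N = 621 the expected counts are:
  cyanogenic: 621 × 9/16 = 349.3125
  acyanogenic: 621 × 7/16 = 271.6875
χ² = Σ (O − E)² / E
  cyanogenic: (329 − 349.3125)² / 349.3125 = 1.1812
  acyanogenic: (292 − 271.6875)² / 271.6875 = 1.5186
χ² = 1.1812 + 1.5186 = 2.6998 ≈ 2.700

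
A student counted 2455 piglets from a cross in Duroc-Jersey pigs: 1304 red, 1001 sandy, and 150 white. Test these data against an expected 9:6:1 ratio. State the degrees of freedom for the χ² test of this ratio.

A goodness-of-fit test with 3 phenotype classes has df = 3 − 1 = 2.

2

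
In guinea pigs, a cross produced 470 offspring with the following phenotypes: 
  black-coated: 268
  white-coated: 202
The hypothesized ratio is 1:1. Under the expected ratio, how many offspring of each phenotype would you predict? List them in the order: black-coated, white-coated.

235, 235

The 1:1 ratio has 2 parts, so with N = 470 the expected counts are:
  black-coated: 470 × 1/2 = 235
  white-coated: 470 × 1/2 = 235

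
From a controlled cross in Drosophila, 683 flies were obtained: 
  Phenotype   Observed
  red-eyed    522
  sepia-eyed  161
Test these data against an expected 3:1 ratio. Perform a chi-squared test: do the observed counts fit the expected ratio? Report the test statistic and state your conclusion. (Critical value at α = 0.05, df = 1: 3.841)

The 3:1 ratio has 4 parts, so with N = 683 the expected counts are:
  red-eyed: 683 × 3/4 = 512.25
  sepia-eyed: 683 × 1/4 = 170.75
χ² = Σ (O − E)² / E
  red-eyed: (522 − 512.25)² / 512.25 = 0.1856
  sepia-eyed: (161 − 170.75)² / 170.75 = 0.5567
χ² = 0.1856 + 0.5567 = 0.7423 ≈ 0.742
Degrees of freedom = 2 − 1 = 1; critical value at α = 0.05 is 3.841.
Since 0.742 < 3.841, we fail to reject the null hypothesis — the data are consistent with the 3:1 ratio.

0.742; consistent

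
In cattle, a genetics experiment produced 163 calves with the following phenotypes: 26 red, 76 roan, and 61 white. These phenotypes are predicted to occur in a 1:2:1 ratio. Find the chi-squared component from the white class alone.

10.063

Expected counts for N = 163 under a 1:2:1 ratio (total parts = 4):
  red: 163 × 1/4 = 40.75
  roan: 163 × 2/4 = 81.5
  white: 163 × 1/4 = 40.75
Contribution of white: (61 − 40.75)² / 40.75 = 10.0629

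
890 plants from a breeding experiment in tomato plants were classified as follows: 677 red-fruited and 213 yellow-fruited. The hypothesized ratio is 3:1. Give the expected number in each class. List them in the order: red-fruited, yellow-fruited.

667.5, 222.5

Total ratio parts = 4. Expected numbers out of 890:
  red-fruited: 890 × 3/4 = 667.5
  yellow-fruited: 890 × 1/4 = 222.5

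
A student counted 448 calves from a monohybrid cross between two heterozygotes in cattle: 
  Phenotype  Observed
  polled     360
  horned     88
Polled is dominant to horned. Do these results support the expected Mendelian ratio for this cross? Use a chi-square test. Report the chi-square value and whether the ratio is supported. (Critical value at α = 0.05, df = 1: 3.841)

For a monohybrid cross between heterozygotes with complete dominance, the expected phenotypic ratio is 3:1.
Expected counts for N = 448 under a 3:1 ratio (total parts = 4):
  polled: 448 × 3/4 = 336
  horned: 448 × 1/4 = 112
χ² = Σ (O − E)² / E
  polled: (360 − 336)² / 336 = 1.7143
  horned: (88 − 112)² / 112 = 5.1429
χ² = 1.7143 + 5.1429 = 6.8572 ≈ 6.857
Degrees of freedom = 2 − 1 = 1; critical value at α = 0.05 is 3.841.
Since 6.857 > 3.841, we reject the null hypothesis — the data do not fit the 3:1 ratio.

6.857; not consistent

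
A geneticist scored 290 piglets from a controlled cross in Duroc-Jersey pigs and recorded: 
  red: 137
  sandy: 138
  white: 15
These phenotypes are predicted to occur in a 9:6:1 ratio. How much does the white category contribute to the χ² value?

The 9:6:1 ratio has 16 parts, so with N = 290 the expected counts are:
  red: 290 × 9/16 = 163.125
  sandy: 290 × 6/16 = 108.75
  white: 290 × 1/16 = 18.125
Contribution of white: (15 − 18.125)² / 18.125 = 0.5388

0.539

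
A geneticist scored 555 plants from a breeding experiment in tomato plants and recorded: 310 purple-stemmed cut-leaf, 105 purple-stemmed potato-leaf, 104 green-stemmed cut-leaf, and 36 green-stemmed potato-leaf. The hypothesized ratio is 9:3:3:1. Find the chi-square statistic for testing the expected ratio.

Total ratio parts = 16. Expected numbers out of 555:
  purple-stemmed cut-leaf: 555 × 9/16 = 312.1875
  purple-stemmed potato-leaf: 555 × 3/16 = 104.0625
  green-stemmed cut-leaf: 555 × 3/16 = 104.0625
  green-stemmed potato-leaf: 555 × 1/16 = 34.6875
χ² = Σ (O − E)² / E
  purple-stemmed cut-leaf: (310 − 312.1875)² / 312.1875 = 0.0153
  purple-stemmed potato-leaf: (105 − 104.0625)² / 104.0625 = 0.0084
  green-stemmed cut-leaf: (104 − 104.0625)² / 104.0625 = 0.0000
  green-stemmed potato-leaf: (36 − 34.6875)² / 34.6875 = 0.0497
χ² = 0.0153 + 0.0084 + 0.0000 + 0.0497 = 0.0734 ≈ 0.073

0.073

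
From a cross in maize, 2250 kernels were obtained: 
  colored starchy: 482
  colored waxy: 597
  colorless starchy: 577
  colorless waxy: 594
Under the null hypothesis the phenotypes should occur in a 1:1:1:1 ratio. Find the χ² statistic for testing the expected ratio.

15.774

Total ratio parts = 4. Expected numbers out of 2250:
  colored starchy: 2250 × 1/4 = 562.5
  colored waxy: 2250 × 1/4 = 562.5
  colorless starchy: 2250 × 1/4 = 562.5
  colorless waxy: 2250 × 1/4 = 562.5
χ² = Σ (O − E)² / E
  colored starchy: (482 − 562.5)² / 562.5 = 11.5204
  colored waxy: (597 − 562.5)² / 562.5 = 2.1160
  colorless starchy: (577 − 562.5)² / 562.5 = 0.3738
  colorless waxy: (594 − 562.5)² / 562.5 = 1.7640
χ² = 11.5204 + 2.1160 + 0.3738 + 1.7640 = 15.7742 ≈ 15.774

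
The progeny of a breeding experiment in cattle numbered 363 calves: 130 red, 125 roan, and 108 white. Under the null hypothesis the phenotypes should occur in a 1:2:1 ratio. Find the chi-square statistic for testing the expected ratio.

37.843

Under the 1:2:1 hypothesis (Σ ratio = 4, N = 363):
  red: 363 × 1/4 = 90.75
  roan: 363 × 2/4 = 181.5
  white: 363 × 1/4 = 90.75
χ² = Σ (O − E)² / E
  red: (130 − 90.75)² / 90.75 = 16.9759
  roan: (125 − 181.5)² / 181.5 = 17.5882
  white: (108 − 90.75)² / 90.75 = 3.2789
χ² = 16.9759 + 17.5882 + 3.2789 = 37.843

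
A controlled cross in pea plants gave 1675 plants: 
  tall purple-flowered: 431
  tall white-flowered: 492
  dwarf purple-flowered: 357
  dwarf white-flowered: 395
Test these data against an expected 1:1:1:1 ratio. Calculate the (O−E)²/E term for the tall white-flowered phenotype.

Total ratio parts = 4. Expected numbers out of 1675:
  tall purple-flowered: 1675 × 1/4 = 418.75
  tall white-flowered: 1675 × 1/4 = 418.75
  dwarf purple-flowered: 1675 × 1/4 = 418.75
  dwarf white-flowered: 1675 × 1/4 = 418.75
Contribution of tall white-flowered: (492 − 418.75)² / 418.75 = 12.8133

12.813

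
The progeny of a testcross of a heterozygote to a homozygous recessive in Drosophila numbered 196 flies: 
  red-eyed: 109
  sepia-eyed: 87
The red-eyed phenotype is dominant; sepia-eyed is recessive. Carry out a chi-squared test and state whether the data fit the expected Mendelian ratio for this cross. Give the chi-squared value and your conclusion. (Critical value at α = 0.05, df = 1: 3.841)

2.469; consistent

A testcross of a heterozygote (Aa × aa) gives a 1:1 phenotypic ratio.
Under the 1:1 hypothesis (Σ ratio = 2, N = 196):
  red-eyed: 196 × 1/2 = 98
  sepia-eyed: 196 × 1/2 = 98
χ² = Σ (O − E)² / E
  red-eyed: (109 − 98)² / 98 = 1.2347
  sepia-eyed: (87 − 98)² / 98 = 1.2347
χ² = 1.2347 + 1.2347 = 2.4694 ≈ 2.469
Degrees of freedom = 2 − 1 = 1; critical value at α = 0.05 is 3.841.
Since 2.469 < 3.841, we fail to reject the null hypothesis — the data are consistent with the 1:1 ratio.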